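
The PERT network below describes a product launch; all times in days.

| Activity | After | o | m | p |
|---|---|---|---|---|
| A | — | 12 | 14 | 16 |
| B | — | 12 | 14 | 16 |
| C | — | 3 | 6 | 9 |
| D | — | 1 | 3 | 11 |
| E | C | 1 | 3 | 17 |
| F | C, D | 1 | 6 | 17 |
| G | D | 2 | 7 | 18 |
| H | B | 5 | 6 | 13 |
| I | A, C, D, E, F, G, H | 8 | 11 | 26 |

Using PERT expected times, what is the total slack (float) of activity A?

7 days

te_A = (12 + 4·14 + 16)/6 = 84/6 = 14
te_B = (12 + 4·14 + 16)/6 = 84/6 = 14
te_C = (3 + 4·6 + 9)/6 = 36/6 = 6
te_D = (1 + 4·3 + 11)/6 = 24/6 = 4
te_E = (1 + 4·3 + 17)/6 = 30/6 = 5
te_F = (1 + 4·6 + 17)/6 = 42/6 = 7
te_G = (2 + 4·7 + 18)/6 = 48/6 = 8
te_H = (5 + 4·6 + 13)/6 = 42/6 = 7
te_I = (8 + 4·11 + 26)/6 = 78/6 = 13

Forward pass:
ES_A = 0; EF_A = 14
ES_B = 0; EF_B = 14
ES_C = 0; EF_C = 6
ES_D = 0; EF_D = 4
ES_E = 6; EF_E = 6+5 = 11
ES_F = max(EF_C=6, EF_D=4) = 6; EF_F = 6+7 = 13
ES_G = 4; EF_G = 4+8 = 12
ES_H = 14; EF_H = 14+7 = 21
ES_I = max(EF_A=14, EF_C=6, EF_D=4, EF_E=11, EF_F=13, EF_G=12, EF_H=21) = 21; EF_I = 21+13 = 34
Expected project duration μ = 34 days. Critical path: B → H → I.

Backward pass:
LF_I = 34; LS_I = 34−13 = 21
LF_H = LS_I = 21; LS_H = 21−7 = 14
LF_G = LS_I = 21; LS_G = 21−8 = 13
LF_F = LS_I = 21; LS_F = 21−7 = 14
LF_E = LS_I = 21; LS_E = 21−5 = 16
LF_D = min(LS_F=14, LS_G=13, LS_I=21) = 13; LS_D = 13−4 = 9
LF_C = min(LS_E=16, LS_F=14, LS_I=21) = 14; LS_C = 14−6 = 8
LF_B = LS_H = 14; LS_B = 14−14 = 0
LF_A = LS_I = 21; LS_A = 21−14 = 7
Slack_A = LS_A − ES_A = 7 − 0 = 7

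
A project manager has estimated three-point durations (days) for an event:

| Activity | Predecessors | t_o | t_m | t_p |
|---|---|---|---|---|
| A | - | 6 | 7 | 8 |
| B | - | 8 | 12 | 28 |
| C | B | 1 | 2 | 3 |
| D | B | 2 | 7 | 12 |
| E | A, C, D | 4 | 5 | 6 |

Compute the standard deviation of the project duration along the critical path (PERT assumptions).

te_A = (6 + 4·7 + 8)/6 = 42/6 = 7; σ²_A = ((8−6)/6)² = 0.111
te_B = (8 + 4·12 + 28)/6 = 84/6 = 14; σ²_B = ((28−8)/6)² = 11.111
te_C = (1 + 4·2 + 3)/6 = 12/6 = 2; σ²_C = ((3−1)/6)² = 0.111
te_D = (2 + 4·7 + 12)/6 = 42/6 = 7; σ²_D = ((12−2)/6)² = 2.778
te_E = (4 + 4·5 + 6)/6 = 30/6 = 5; σ²_E = ((6−4)/6)² = 0.111

Forward pass:
ES_A = 0; EF_A = 7
ES_B = 0; EF_B = 14
ES_C = 14; EF_C = 14+2 = 16
ES_D = 14; EF_D = 14+7 = 21
ES_E = max(EF_A=7, EF_C=16, EF_D=21) = 21; EF_E = 21+5 = 26
Expected project duration μ = 26 days. Critical path: B → D → E.

Variance along critical path = 11.111 + 2.778 + 0.111 = 14.000
σ = √14.000 = 3.742 days

3.74 days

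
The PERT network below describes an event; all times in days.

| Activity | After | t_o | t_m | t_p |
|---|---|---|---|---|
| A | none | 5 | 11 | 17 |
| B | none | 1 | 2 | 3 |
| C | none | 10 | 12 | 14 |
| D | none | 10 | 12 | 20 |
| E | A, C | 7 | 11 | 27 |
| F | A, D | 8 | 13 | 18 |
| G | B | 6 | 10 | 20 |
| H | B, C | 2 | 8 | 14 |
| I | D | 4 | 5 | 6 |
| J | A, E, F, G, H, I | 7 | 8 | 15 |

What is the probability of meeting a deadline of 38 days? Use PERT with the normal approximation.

te_A = (5 + 4·11 + 17)/6 = 66/6 = 11; σ²_A = ((17−5)/6)² = 4.000
te_B = (1 + 4·2 + 3)/6 = 12/6 = 2; σ²_B = ((3−1)/6)² = 0.111
te_C = (10 + 4·12 + 14)/6 = 72/6 = 12; σ²_C = ((14−10)/6)² = 0.444
te_D = (10 + 4·12 + 20)/6 = 78/6 = 13; σ²_D = ((20−10)/6)² = 2.778
te_E = (7 + 4·11 + 27)/6 = 78/6 = 13; σ²_E = ((27−7)/6)² = 11.111
te_F = (8 + 4·13 + 18)/6 = 78/6 = 13; σ²_F = ((18−8)/6)² = 2.778
te_G = (6 + 4·10 + 20)/6 = 66/6 = 11; σ²_G = ((20−6)/6)² = 5.444
te_H = (2 + 4·8 + 14)/6 = 48/6 = 8; σ²_H = ((14−2)/6)² = 4.000
te_I = (4 + 4·5 + 6)/6 = 30/6 = 5; σ²_I = ((6−4)/6)² = 0.111
te_J = (7 + 4·8 + 15)/6 = 54/6 = 9; σ²_J = ((15−7)/6)² = 1.778

Forward pass:
ES_A = 0; EF_A = 11
ES_B = 0; EF_B = 2
ES_C = 0; EF_C = 12
ES_D = 0; EF_D = 13
ES_E = max(EF_A=11, EF_C=12) = 12; EF_E = 12+13 = 25
ES_F = max(EF_A=11, EF_D=13) = 13; EF_F = 13+13 = 26
ES_G = 2; EF_G = 2+11 = 13
ES_H = max(EF_B=2, EF_C=12) = 12; EF_H = 12+8 = 20
ES_I = 13; EF_I = 13+5 = 18
ES_J = max(EF_A=11, EF_E=25, EF_F=26, EF_G=13, EF_H=20, EF_I=18) = 26; EF_J = 26+9 = 35
Expected project duration μ = 35 days. Critical path: D → F → J.

Variance along critical path = 2.778 + 2.778 + 1.778 = 7.333; σ = √7.333 = 2.708 days.
Z = (38 − 35) / 2.708 = 1.108
P(T ≤ 38) = Φ(1.108) ≈ 0.866

0.866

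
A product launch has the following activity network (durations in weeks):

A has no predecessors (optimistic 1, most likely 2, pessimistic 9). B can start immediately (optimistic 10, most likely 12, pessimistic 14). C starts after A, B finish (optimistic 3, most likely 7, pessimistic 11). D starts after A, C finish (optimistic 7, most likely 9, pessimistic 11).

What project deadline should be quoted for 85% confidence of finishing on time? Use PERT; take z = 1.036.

29.7 weeks

te_A = (1 + 4·2 + 9)/6 = 18/6 = 3; σ²_A = ((9−1)/6)² = 1.778
te_B = (10 + 4·12 + 14)/6 = 72/6 = 12; σ²_B = ((14−10)/6)² = 0.444
te_C = (3 + 4·7 + 11)/6 = 42/6 = 7; σ²_C = ((11−3)/6)² = 1.778
te_D = (7 + 4·9 + 11)/6 = 54/6 = 9; σ²_D = ((11−7)/6)² = 0.444

Forward pass:
ES_A = 0; EF_A = 3
ES_B = 0; EF_B = 12
ES_C = max(EF_A=3, EF_B=12) = 12; EF_C = 12+7 = 19
ES_D = max(EF_A=3, EF_C=19) = 19; EF_D = 19+9 = 28
Expected project duration μ = 28 weeks. Critical path: B → C → D.

Variance along critical path = 0.444 + 1.778 + 0.444 = 2.667; σ = 1.633 weeks.
D = μ + z·σ = 28 + 1.036·1.633 = 29.7 weeks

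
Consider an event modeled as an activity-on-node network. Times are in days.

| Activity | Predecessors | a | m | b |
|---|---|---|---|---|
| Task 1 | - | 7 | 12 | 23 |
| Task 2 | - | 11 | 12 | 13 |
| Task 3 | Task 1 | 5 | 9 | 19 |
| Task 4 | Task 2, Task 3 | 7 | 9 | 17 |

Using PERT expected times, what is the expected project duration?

te_Task 1 = (7 + 4·12 + 23)/6 = 78/6 = 13
te_Task 2 = (11 + 4·12 + 13)/6 = 72/6 = 12
te_Task 3 = (5 + 4·9 + 19)/6 = 60/6 = 10
te_Task 4 = (7 + 4·9 + 17)/6 = 60/6 = 10

Forward pass:
ES_Task 1 = 0; EF_Task 1 = 13
ES_Task 2 = 0; EF_Task 2 = 12
ES_Task 3 = 13; EF_Task 3 = 13+10 = 23
ES_Task 4 = max(EF_Task 2=12, EF_Task 3=23) = 23; EF_Task 4 = 23+10 = 33
Expected project duration μ = 33 days. Critical path: Task 1 → Task 3 → Task 4.

33 days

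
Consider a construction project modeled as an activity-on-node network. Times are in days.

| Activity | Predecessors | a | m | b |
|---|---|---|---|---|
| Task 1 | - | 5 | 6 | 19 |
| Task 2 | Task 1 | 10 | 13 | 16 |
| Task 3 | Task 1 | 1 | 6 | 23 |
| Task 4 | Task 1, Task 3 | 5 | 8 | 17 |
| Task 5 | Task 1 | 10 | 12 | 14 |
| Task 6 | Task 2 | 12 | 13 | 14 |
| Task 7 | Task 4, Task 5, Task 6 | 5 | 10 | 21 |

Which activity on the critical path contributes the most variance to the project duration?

te_Task 1 = (5 + 4·6 + 19)/6 = 48/6 = 8; σ²_Task 1 = ((19−5)/6)² = 5.444
te_Task 2 = (10 + 4·13 + 16)/6 = 78/6 = 13; σ²_Task 2 = ((16−10)/6)² = 1.000
te_Task 3 = (1 + 4·6 + 23)/6 = 48/6 = 8; σ²_Task 3 = ((23−1)/6)² = 13.444
te_Task 4 = (5 + 4·8 + 17)/6 = 54/6 = 9; σ²_Task 4 = ((17−5)/6)² = 4.000
te_Task 5 = (10 + 4·12 + 14)/6 = 72/6 = 12; σ²_Task 5 = ((14−10)/6)² = 0.444
te_Task 6 = (12 + 4·13 + 14)/6 = 78/6 = 13; σ²_Task 6 = ((14−12)/6)² = 0.111
te_Task 7 = (5 + 4·10 + 21)/6 = 66/6 = 11; σ²_Task 7 = ((21−5)/6)² = 7.111

Forward pass:
ES_Task 1 = 0; EF_Task 1 = 8
ES_Task 2 = 8; EF_Task 2 = 8+13 = 21
ES_Task 3 = 8; EF_Task 3 = 8+8 = 16
ES_Task 4 = max(EF_Task 1=8, EF_Task 3=16) = 16; EF_Task 4 = 16+9 = 25
ES_Task 5 = 8; EF_Task 5 = 8+12 = 20
ES_Task 6 = 21; EF_Task 6 = 21+13 = 34
ES_Task 7 = max(EF_Task 4=25, EF_Task 5=20, EF_Task 6=34) = 34; EF_Task 7 = 34+11 = 45
Expected project duration μ = 45 days. Critical path: Task 1 → Task 2 → Task 6 → Task 7.

Variances on critical path: σ²_Task 1=5.444, σ²_Task 2=1.000, σ²_Task 6=0.111, σ²_Task 7=7.111.
Largest is σ²_Task 7 = 7.111.

Task 7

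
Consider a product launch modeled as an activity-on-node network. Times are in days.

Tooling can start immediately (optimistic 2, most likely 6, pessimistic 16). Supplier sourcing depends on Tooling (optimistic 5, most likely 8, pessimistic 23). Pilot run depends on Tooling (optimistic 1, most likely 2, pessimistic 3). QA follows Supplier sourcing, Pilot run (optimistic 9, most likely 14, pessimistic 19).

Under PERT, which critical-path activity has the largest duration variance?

Supplier sourcing

te_Tooling = (2 + 4·6 + 16)/6 = 42/6 = 7; σ²_Tooling = ((16−2)/6)² = 5.444
te_Supplier sourcing = (5 + 4·8 + 23)/6 = 60/6 = 10; σ²_Supplier sourcing = ((23−5)/6)² = 9.000
te_Pilot run = (1 + 4·2 + 3)/6 = 12/6 = 2; σ²_Pilot run = ((3−1)/6)² = 0.111
te_QA = (9 + 4·14 + 19)/6 = 84/6 = 14; σ²_QA = ((19−9)/6)² = 2.778

Forward pass:
ES_Tooling = 0; EF_Tooling = 7
ES_Supplier sourcing = 7; EF_Supplier sourcing = 7+10 = 17
ES_Pilot run = 7; EF_Pilot run = 7+2 = 9
ES_QA = max(EF_Supplier sourcing=17, EF_Pilot run=9) = 17; EF_QA = 17+14 = 31
Expected project duration μ = 31 days. Critical path: Tooling → Supplier sourcing → QA.

Variances on critical path: σ²_Tooling=5.444, σ²_Supplier sourcing=9.000, σ²_QA=2.778.
Largest is σ²_Supplier sourcing = 9.000.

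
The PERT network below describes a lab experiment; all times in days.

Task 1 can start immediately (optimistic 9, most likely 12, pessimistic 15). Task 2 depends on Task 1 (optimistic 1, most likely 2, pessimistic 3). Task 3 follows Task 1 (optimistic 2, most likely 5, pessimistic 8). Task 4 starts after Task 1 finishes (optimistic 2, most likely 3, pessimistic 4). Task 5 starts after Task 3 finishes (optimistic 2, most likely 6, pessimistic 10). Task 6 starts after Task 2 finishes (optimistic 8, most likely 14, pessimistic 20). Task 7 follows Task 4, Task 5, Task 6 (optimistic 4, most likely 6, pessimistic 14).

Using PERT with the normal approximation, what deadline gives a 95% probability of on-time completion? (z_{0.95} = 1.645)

39.6 days

te_Task 1 = (9 + 4·12 + 15)/6 = 72/6 = 12; σ²_Task 1 = ((15−9)/6)² = 1.000
te_Task 2 = (1 + 4·2 + 3)/6 = 12/6 = 2; σ²_Task 2 = ((3−1)/6)² = 0.111
te_Task 3 = (2 + 4·5 + 8)/6 = 30/6 = 5; σ²_Task 3 = ((8−2)/6)² = 1.000
te_Task 4 = (2 + 4·3 + 4)/6 = 18/6 = 3; σ²_Task 4 = ((4−2)/6)² = 0.111
te_Task 5 = (2 + 4·6 + 10)/6 = 36/6 = 6; σ²_Task 5 = ((10−2)/6)² = 1.778
te_Task 6 = (8 + 4·14 + 20)/6 = 84/6 = 14; σ²_Task 6 = ((20−8)/6)² = 4.000
te_Task 7 = (4 + 4·6 + 14)/6 = 42/6 = 7; σ²_Task 7 = ((14−4)/6)² = 2.778

Forward pass:
ES_Task 1 = 0; EF_Task 1 = 12
ES_Task 2 = 12; EF_Task 2 = 12+2 = 14
ES_Task 3 = 12; EF_Task 3 = 12+5 = 17
ES_Task 4 = 12; EF_Task 4 = 12+3 = 15
ES_Task 5 = 17; EF_Task 5 = 17+6 = 23
ES_Task 6 = 14; EF_Task 6 = 14+14 = 28
ES_Task 7 = max(EF_Task 4=15, EF_Task 5=23, EF_Task 6=28) = 28; EF_Task 7 = 28+7 = 35
Expected project duration μ = 35 days. Critical path: Task 1 → Task 2 → Task 6 → Task 7.

Variance along critical path = 1.000 + 0.111 + 4.000 + 2.778 = 7.889; σ = 2.809 days.
D = μ + z·σ = 35 + 1.645·2.809 = 39.6 days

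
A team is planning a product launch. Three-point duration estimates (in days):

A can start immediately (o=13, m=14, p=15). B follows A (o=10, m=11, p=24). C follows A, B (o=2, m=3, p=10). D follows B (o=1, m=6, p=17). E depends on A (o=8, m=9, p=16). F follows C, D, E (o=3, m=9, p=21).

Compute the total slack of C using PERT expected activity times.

te_A = (13 + 4·14 + 15)/6 = 84/6 = 14
te_B = (10 + 4·11 + 24)/6 = 78/6 = 13
te_C = (2 + 4·3 + 10)/6 = 24/6 = 4
te_D = (1 + 4·6 + 17)/6 = 42/6 = 7
te_E = (8 + 4·9 + 16)/6 = 60/6 = 10
te_F = (3 + 4·9 + 21)/6 = 60/6 = 10

Forward pass:
ES_A = 0; EF_A = 14
ES_B = 14; EF_B = 14+13 = 27
ES_C = max(EF_A=14, EF_B=27) = 27; EF_C = 27+4 = 31
ES_D = 27; EF_D = 27+7 = 34
ES_E = 14; EF_E = 14+10 = 24
ES_F = max(EF_C=31, EF_D=34, EF_E=24) = 34; EF_F = 34+10 = 44
Expected project duration μ = 44 days. Critical path: A → B → D → F.

Backward pass:
LF_F = 44; LS_F = 44−10 = 34
LF_E = LS_F = 34; LS_E = 34−10 = 24
LF_D = LS_F = 34; LS_D = 34−7 = 27
LF_C = LS_F = 34; LS_C = 34−4 = 30
LF_B = min(LS_C=30, LS_D=27) = 27; LS_B = 27−13 = 14
LF_A = min(LS_B=14, LS_C=30, LS_E=24) = 14; LS_A = 14−14 = 0
Slack_C = LS_C − ES_C = 30 − 27 = 3

3 days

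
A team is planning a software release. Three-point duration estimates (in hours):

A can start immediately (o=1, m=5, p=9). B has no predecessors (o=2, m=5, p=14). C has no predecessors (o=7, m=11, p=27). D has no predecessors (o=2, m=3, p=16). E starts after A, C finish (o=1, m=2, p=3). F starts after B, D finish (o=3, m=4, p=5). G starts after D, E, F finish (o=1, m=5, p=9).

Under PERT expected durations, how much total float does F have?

te_A = (1 + 4·5 + 9)/6 = 30/6 = 5
te_B = (2 + 4·5 + 14)/6 = 36/6 = 6
te_C = (7 + 4·11 + 27)/6 = 78/6 = 13
te_D = (2 + 4·3 + 16)/6 = 30/6 = 5
te_E = (1 + 4·2 + 3)/6 = 12/6 = 2
te_F = (3 + 4·4 + 5)/6 = 24/6 = 4
te_G = (1 + 4·5 + 9)/6 = 30/6 = 5

Forward pass:
ES_A = 0; EF_A = 5
ES_B = 0; EF_B = 6
ES_C = 0; EF_C = 13
ES_D = 0; EF_D = 5
ES_E = max(EF_A=5, EF_C=13) = 13; EF_E = 13+2 = 15
ES_F = max(EF_B=6, EF_D=5) = 6; EF_F = 6+4 = 10
ES_G = max(EF_D=5, EF_E=15, EF_F=10) = 15; EF_G = 15+5 = 20
Expected project duration μ = 20 hours. Critical path: C → E → G.

Backward pass:
LF_G = 20; LS_G = 20−5 = 15
LF_F = LS_G = 15; LS_F = 15−4 = 11
LF_E = LS_G = 15; LS_E = 15−2 = 13
LF_D = min(LS_F=11, LS_G=15) = 11; LS_D = 11−5 = 6
LF_C = LS_E = 13; LS_C = 13−13 = 0
LF_B = LS_F = 11; LS_B = 11−6 = 5
LF_A = LS_E = 13; LS_A = 13−5 = 8
Slack_F = LS_F − ES_F = 11 − 6 = 5

5 hours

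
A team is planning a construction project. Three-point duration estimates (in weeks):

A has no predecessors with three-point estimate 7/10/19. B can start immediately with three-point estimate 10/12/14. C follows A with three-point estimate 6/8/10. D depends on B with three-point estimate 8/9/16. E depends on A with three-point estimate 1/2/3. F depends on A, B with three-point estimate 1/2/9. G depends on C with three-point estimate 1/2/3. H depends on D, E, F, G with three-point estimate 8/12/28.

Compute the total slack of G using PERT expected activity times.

te_A = (7 + 4·10 + 19)/6 = 66/6 = 11
te_B = (10 + 4·12 + 14)/6 = 72/6 = 12
te_C = (6 + 4·8 + 10)/6 = 48/6 = 8
te_D = (8 + 4·9 + 16)/6 = 60/6 = 10
te_E = (1 + 4·2 + 3)/6 = 12/6 = 2
te_F = (1 + 4·2 + 9)/6 = 18/6 = 3
te_G = (1 + 4·2 + 3)/6 = 12/6 = 2
te_H = (8 + 4·12 + 28)/6 = 84/6 = 14

Forward pass:
ES_A = 0; EF_A = 11
ES_B = 0; EF_B = 12
ES_C = 11; EF_C = 11+8 = 19
ES_D = 12; EF_D = 12+10 = 22
ES_E = 11; EF_E = 11+2 = 13
ES_F = max(EF_A=11, EF_B=12) = 12; EF_F = 12+3 = 15
ES_G = 19; EF_G = 19+2 = 21
ES_H = max(EF_D=22, EF_E=13, EF_F=15, EF_G=21) = 22; EF_H = 22+14 = 36
Expected project duration μ = 36 weeks. Critical path: B → D → H.

Backward pass:
LF_H = 36; LS_H = 36−14 = 22
LF_G = LS_H = 22; LS_G = 22−2 = 20
LF_F = LS_H = 22; LS_F = 22−3 = 19
LF_E = LS_H = 22; LS_E = 22−2 = 20
LF_D = LS_H = 22; LS_D = 22−10 = 12
LF_C = LS_G = 20; LS_C = 20−8 = 12
LF_B = min(LS_D=12, LS_F=19) = 12; LS_B = 12−12 = 0
LF_A = min(LS_C=12, LS_E=20, LS_F=19) = 12; LS_A = 12−11 = 1
Slack_G = LS_G − ES_G = 20 − 19 = 1

1 weeks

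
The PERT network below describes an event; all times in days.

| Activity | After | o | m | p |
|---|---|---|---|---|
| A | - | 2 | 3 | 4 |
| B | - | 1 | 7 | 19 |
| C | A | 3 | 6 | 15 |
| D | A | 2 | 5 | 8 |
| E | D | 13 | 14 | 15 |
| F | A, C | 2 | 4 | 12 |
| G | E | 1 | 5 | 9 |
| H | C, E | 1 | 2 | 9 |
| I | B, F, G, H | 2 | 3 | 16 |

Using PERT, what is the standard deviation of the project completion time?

2.91 days

te_A = (2 + 4·3 + 4)/6 = 18/6 = 3; σ²_A = ((4−2)/6)² = 0.111
te_B = (1 + 4·7 + 19)/6 = 48/6 = 8; σ²_B = ((19−1)/6)² = 9.000
te_C = (3 + 4·6 + 15)/6 = 42/6 = 7; σ²_C = ((15−3)/6)² = 4.000
te_D = (2 + 4·5 + 8)/6 = 30/6 = 5; σ²_D = ((8−2)/6)² = 1.000
te_E = (13 + 4·14 + 15)/6 = 84/6 = 14; σ²_E = ((15−13)/6)² = 0.111
te_F = (2 + 4·4 + 12)/6 = 30/6 = 5; σ²_F = ((12−2)/6)² = 2.778
te_G = (1 + 4·5 + 9)/6 = 30/6 = 5; σ²_G = ((9−1)/6)² = 1.778
te_H = (1 + 4·2 + 9)/6 = 18/6 = 3; σ²_H = ((9−1)/6)² = 1.778
te_I = (2 + 4·3 + 16)/6 = 30/6 = 5; σ²_I = ((16−2)/6)² = 5.444

Forward pass:
ES_A = 0; EF_A = 3
ES_B = 0; EF_B = 8
ES_C = 3; EF_C = 3+7 = 10
ES_D = 3; EF_D = 3+5 = 8
ES_E = 8; EF_E = 8+14 = 22
ES_F = max(EF_A=3, EF_C=10) = 10; EF_F = 10+5 = 15
ES_G = 22; EF_G = 22+5 = 27
ES_H = max(EF_C=10, EF_E=22) = 22; EF_H = 22+3 = 25
ES_I = max(EF_B=8, EF_F=15, EF_G=27, EF_H=25) = 27; EF_I = 27+5 = 32
Expected project duration μ = 32 days. Critical path: A → D → E → G → I.

Variance along critical path = 0.111 + 1.000 + 0.111 + 1.778 + 5.444 = 8.444
σ = √8.444 = 2.906 days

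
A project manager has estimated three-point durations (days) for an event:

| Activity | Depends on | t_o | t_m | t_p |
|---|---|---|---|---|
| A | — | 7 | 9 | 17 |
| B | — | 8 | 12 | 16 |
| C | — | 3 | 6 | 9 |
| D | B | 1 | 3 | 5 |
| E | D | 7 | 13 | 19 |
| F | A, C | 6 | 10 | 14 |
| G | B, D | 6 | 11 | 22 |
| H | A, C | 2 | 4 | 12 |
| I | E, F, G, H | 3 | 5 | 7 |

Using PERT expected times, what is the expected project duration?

33 days

te_A = (7 + 4·9 + 17)/6 = 60/6 = 10
te_B = (8 + 4·12 + 16)/6 = 72/6 = 12
te_C = (3 + 4·6 + 9)/6 = 36/6 = 6
te_D = (1 + 4·3 + 5)/6 = 18/6 = 3
te_E = (7 + 4·13 + 19)/6 = 78/6 = 13
te_F = (6 + 4·10 + 14)/6 = 60/6 = 10
te_G = (6 + 4·11 + 22)/6 = 72/6 = 12
te_H = (2 + 4·4 + 12)/6 = 30/6 = 5
te_I = (3 + 4·5 + 7)/6 = 30/6 = 5

Forward pass:
ES_A = 0; EF_A = 10
ES_B = 0; EF_B = 12
ES_C = 0; EF_C = 6
ES_D = 12; EF_D = 12+3 = 15
ES_E = 15; EF_E = 15+13 = 28
ES_F = max(EF_A=10, EF_C=6) = 10; EF_F = 10+10 = 20
ES_G = max(EF_B=12, EF_D=15) = 15; EF_G = 15+12 = 27
ES_H = max(EF_A=10, EF_C=6) = 10; EF_H = 10+5 = 15
ES_I = max(EF_E=28, EF_F=20, EF_G=27, EF_H=15) = 28; EF_I = 28+5 = 33
Expected project duration μ = 33 days. Critical path: B → D → E → I.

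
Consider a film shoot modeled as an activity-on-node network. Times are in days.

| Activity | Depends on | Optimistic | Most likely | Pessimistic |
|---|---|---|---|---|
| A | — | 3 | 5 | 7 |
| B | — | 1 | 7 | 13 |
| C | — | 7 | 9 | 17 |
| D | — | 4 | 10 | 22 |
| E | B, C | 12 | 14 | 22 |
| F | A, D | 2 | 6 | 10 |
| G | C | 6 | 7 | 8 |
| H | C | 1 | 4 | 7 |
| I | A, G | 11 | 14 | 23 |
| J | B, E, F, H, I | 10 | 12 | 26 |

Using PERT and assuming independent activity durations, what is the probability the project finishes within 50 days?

0.857

te_A = (3 + 4·5 + 7)/6 = 30/6 = 5; σ²_A = ((7−3)/6)² = 0.444
te_B = (1 + 4·7 + 13)/6 = 42/6 = 7; σ²_B = ((13−1)/6)² = 4.000
te_C = (7 + 4·9 + 17)/6 = 60/6 = 10; σ²_C = ((17−7)/6)² = 2.778
te_D = (4 + 4·10 + 22)/6 = 66/6 = 11; σ²_D = ((22−4)/6)² = 9.000
te_E = (12 + 4·14 + 22)/6 = 90/6 = 15; σ²_E = ((22−12)/6)² = 2.778
te_F = (2 + 4·6 + 10)/6 = 36/6 = 6; σ²_F = ((10−2)/6)² = 1.778
te_G = (6 + 4·7 + 8)/6 = 42/6 = 7; σ²_G = ((8−6)/6)² = 0.111
te_H = (1 + 4·4 + 7)/6 = 24/6 = 4; σ²_H = ((7−1)/6)² = 1.000
te_I = (11 + 4·14 + 23)/6 = 90/6 = 15; σ²_I = ((23−11)/6)² = 4.000
te_J = (10 + 4·12 + 26)/6 = 84/6 = 14; σ²_J = ((26−10)/6)² = 7.111

Forward pass:
ES_A = 0; EF_A = 5
ES_B = 0; EF_B = 7
ES_C = 0; EF_C = 10
ES_D = 0; EF_D = 11
ES_E = max(EF_B=7, EF_C=10) = 10; EF_E = 10+15 = 25
ES_F = max(EF_A=5, EF_D=11) = 11; EF_F = 11+6 = 17
ES_G = 10; EF_G = 10+7 = 17
ES_H = 10; EF_H = 10+4 = 14
ES_I = max(EF_A=5, EF_G=17) = 17; EF_I = 17+15 = 32
ES_J = max(EF_B=7, EF_E=25, EF_F=17, EF_H=14, EF_I=32) = 32; EF_J = 32+14 = 46
Expected project duration μ = 46 days. Critical path: C → G → I → J.

Variance along critical path = 2.778 + 0.111 + 4.000 + 7.111 = 14.000; σ = √14.000 = 3.742 days.
Z = (50 − 46) / 3.742 = 1.069
P(T ≤ 50) = Φ(1.069) ≈ 0.857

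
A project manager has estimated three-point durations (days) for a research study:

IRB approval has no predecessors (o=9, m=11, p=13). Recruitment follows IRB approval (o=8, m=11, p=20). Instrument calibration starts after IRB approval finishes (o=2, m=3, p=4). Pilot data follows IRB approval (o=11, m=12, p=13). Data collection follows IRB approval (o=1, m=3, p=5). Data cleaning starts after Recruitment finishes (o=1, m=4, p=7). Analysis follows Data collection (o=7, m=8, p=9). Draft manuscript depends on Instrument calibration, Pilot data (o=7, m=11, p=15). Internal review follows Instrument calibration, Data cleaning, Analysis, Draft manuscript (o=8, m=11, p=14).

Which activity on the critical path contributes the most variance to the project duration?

Draft manuscript

te_IRB approval = (9 + 4·11 + 13)/6 = 66/6 = 11; σ²_IRB approval = ((13−9)/6)² = 0.444
te_Recruitment = (8 + 4·11 + 20)/6 = 72/6 = 12; σ²_Recruitment = ((20−8)/6)² = 4.000
te_Instrument calibration = (2 + 4·3 + 4)/6 = 18/6 = 3; σ²_Instrument calibration = ((4−2)/6)² = 0.111
te_Pilot data = (11 + 4·12 + 13)/6 = 72/6 = 12; σ²_Pilot data = ((13−11)/6)² = 0.111
te_Data collection = (1 + 4·3 + 5)/6 = 18/6 = 3; σ²_Data collection = ((5−1)/6)² = 0.444
te_Data cleaning = (1 + 4·4 + 7)/6 = 24/6 = 4; σ²_Data cleaning = ((7−1)/6)² = 1.000
te_Analysis = (7 + 4·8 + 9)/6 = 48/6 = 8; σ²_Analysis = ((9−7)/6)² = 0.111
te_Draft manuscript = (7 + 4·11 + 15)/6 = 66/6 = 11; σ²_Draft manuscript = ((15−7)/6)² = 1.778
te_Internal review = (8 + 4·11 + 14)/6 = 66/6 = 11; σ²_Internal review = ((14−8)/6)² = 1.000

Forward pass:
ES_IRB approval = 0; EF_IRB approval = 11
ES_Recruitment = 11; EF_Recruitment = 11+12 = 23
ES_Instrument calibration = 11; EF_Instrument calibration = 11+3 = 14
ES_Pilot data = 11; EF_Pilot data = 11+12 = 23
ES_Data collection = 11; EF_Data collection = 11+3 = 14
ES_Data cleaning = 23; EF_Data cleaning = 23+4 = 27
ES_Analysis = 14; EF_Analysis = 14+8 = 22
ES_Draft manuscript = max(EF_Instrument calibration=14, EF_Pilot data=23) = 23; EF_Draft manuscript = 23+11 = 34
ES_Internal review = max(EF_Instrument calibration=14, EF_Data cleaning=27, EF_Analysis=22, EF_Draft manuscript=34) = 34; EF_Internal review = 34+11 = 45
Expected project duration μ = 45 days. Critical path: IRB approval → Pilot data → Draft manuscript → Internal review.

Variances on critical path: σ²_IRB approval=0.444, σ²_Pilot data=0.111, σ²_Draft manuscript=1.778, σ²_Internal review=1.000.
Largest is σ²_Draft manuscript = 1.778.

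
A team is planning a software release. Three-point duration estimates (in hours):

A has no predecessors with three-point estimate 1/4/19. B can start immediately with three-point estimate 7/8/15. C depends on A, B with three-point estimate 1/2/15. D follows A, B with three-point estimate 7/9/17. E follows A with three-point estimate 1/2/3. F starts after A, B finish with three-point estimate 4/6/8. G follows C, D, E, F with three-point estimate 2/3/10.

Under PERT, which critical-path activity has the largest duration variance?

D

te_A = (1 + 4·4 + 19)/6 = 36/6 = 6; σ²_A = ((19−1)/6)² = 9.000
te_B = (7 + 4·8 + 15)/6 = 54/6 = 9; σ²_B = ((15−7)/6)² = 1.778
te_C = (1 + 4·2 + 15)/6 = 24/6 = 4; σ²_C = ((15−1)/6)² = 5.444
te_D = (7 + 4·9 + 17)/6 = 60/6 = 10; σ²_D = ((17−7)/6)² = 2.778
te_E = (1 + 4·2 + 3)/6 = 12/6 = 2; σ²_E = ((3−1)/6)² = 0.111
te_F = (4 + 4·6 + 8)/6 = 36/6 = 6; σ²_F = ((8−4)/6)² = 0.444
te_G = (2 + 4·3 + 10)/6 = 24/6 = 4; σ²_G = ((10−2)/6)² = 1.778

Forward pass:
ES_A = 0; EF_A = 6
ES_B = 0; EF_B = 9
ES_C = max(EF_A=6, EF_B=9) = 9; EF_C = 9+4 = 13
ES_D = max(EF_A=6, EF_B=9) = 9; EF_D = 9+10 = 19
ES_E = 6; EF_E = 6+2 = 8
ES_F = max(EF_A=6, EF_B=9) = 9; EF_F = 9+6 = 15
ES_G = max(EF_C=13, EF_D=19, EF_E=8, EF_F=15) = 19; EF_G = 19+4 = 23
Expected project duration μ = 23 hours. Critical path: B → D → G.

Variances on critical path: σ²_B=1.778, σ²_D=2.778, σ²_G=1.778.
Largest is σ²_D = 2.778.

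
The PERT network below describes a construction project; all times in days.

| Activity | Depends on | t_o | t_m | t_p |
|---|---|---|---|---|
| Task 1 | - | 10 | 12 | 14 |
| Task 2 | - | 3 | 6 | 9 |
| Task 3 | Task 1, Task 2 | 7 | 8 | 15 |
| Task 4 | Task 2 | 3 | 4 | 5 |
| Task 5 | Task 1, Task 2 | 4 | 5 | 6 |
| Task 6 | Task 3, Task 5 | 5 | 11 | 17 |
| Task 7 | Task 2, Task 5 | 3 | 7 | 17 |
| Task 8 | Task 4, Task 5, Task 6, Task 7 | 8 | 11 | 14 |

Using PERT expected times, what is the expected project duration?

43 days

te_Task 1 = (10 + 4·12 + 14)/6 = 72/6 = 12
te_Task 2 = (3 + 4·6 + 9)/6 = 36/6 = 6
te_Task 3 = (7 + 4·8 + 15)/6 = 54/6 = 9
te_Task 4 = (3 + 4·4 + 5)/6 = 24/6 = 4
te_Task 5 = (4 + 4·5 + 6)/6 = 30/6 = 5
te_Task 6 = (5 + 4·11 + 17)/6 = 66/6 = 11
te_Task 7 = (3 + 4·7 + 17)/6 = 48/6 = 8
te_Task 8 = (8 + 4·11 + 14)/6 = 66/6 = 11

Forward pass:
ES_Task 1 = 0; EF_Task 1 = 12
ES_Task 2 = 0; EF_Task 2 = 6
ES_Task 3 = max(EF_Task 1=12, EF_Task 2=6) = 12; EF_Task 3 = 12+9 = 21
ES_Task 4 = 6; EF_Task 4 = 6+4 = 10
ES_Task 5 = max(EF_Task 1=12, EF_Task 2=6) = 12; EF_Task 5 = 12+5 = 17
ES_Task 6 = max(EF_Task 3=21, EF_Task 5=17) = 21; EF_Task 6 = 21+11 = 32
ES_Task 7 = max(EF_Task 2=6, EF_Task 5=17) = 17; EF_Task 7 = 17+8 = 25
ES_Task 8 = max(EF_Task 4=10, EF_Task 5=17, EF_Task 6=32, EF_Task 7=25) = 32; EF_Task 8 = 32+11 = 43
Expected project duration μ = 43 days. Critical path: Task 1 → Task 3 → Task 6 → Task 8.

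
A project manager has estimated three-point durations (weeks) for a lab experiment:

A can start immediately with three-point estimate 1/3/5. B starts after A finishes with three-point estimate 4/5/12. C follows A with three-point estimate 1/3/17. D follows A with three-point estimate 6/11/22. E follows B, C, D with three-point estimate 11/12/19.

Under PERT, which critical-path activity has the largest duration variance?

D

te_A = (1 + 4·3 + 5)/6 = 18/6 = 3; σ²_A = ((5−1)/6)² = 0.444
te_B = (4 + 4·5 + 12)/6 = 36/6 = 6; σ²_B = ((12−4)/6)² = 1.778
te_C = (1 + 4·3 + 17)/6 = 30/6 = 5; σ²_C = ((17−1)/6)² = 7.111
te_D = (6 + 4·11 + 22)/6 = 72/6 = 12; σ²_D = ((22−6)/6)² = 7.111
te_E = (11 + 4·12 + 19)/6 = 78/6 = 13; σ²_E = ((19−11)/6)² = 1.778

Forward pass:
ES_A = 0; EF_A = 3
ES_B = 3; EF_B = 3+6 = 9
ES_C = 3; EF_C = 3+5 = 8
ES_D = 3; EF_D = 3+12 = 15
ES_E = max(EF_B=9, EF_C=8, EF_D=15) = 15; EF_E = 15+13 = 28
Expected project duration μ = 28 weeks. Critical path: A → D → E.

Variances on critical path: σ²_A=0.444, σ²_D=7.111, σ²_E=1.778.
Largest is σ²_D = 7.111.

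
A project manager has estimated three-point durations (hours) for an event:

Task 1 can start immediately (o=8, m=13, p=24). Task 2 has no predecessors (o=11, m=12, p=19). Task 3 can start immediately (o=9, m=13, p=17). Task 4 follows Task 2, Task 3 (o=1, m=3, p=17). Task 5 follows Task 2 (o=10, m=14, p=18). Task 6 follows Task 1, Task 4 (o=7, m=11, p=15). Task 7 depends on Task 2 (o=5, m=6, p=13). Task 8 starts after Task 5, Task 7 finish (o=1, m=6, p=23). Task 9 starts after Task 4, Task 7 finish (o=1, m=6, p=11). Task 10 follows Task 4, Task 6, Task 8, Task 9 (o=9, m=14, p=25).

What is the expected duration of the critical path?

te_Task 1 = (8 + 4·13 + 24)/6 = 84/6 = 14
te_Task 2 = (11 + 4·12 + 19)/6 = 78/6 = 13
te_Task 3 = (9 + 4·13 + 17)/6 = 78/6 = 13
te_Task 4 = (1 + 4·3 + 17)/6 = 30/6 = 5
te_Task 5 = (10 + 4·14 + 18)/6 = 84/6 = 14
te_Task 6 = (7 + 4·11 + 15)/6 = 66/6 = 11
te_Task 7 = (5 + 4·6 + 13)/6 = 42/6 = 7
te_Task 8 = (1 + 4·6 + 23)/6 = 48/6 = 8
te_Task 9 = (1 + 4·6 + 11)/6 = 36/6 = 6
te_Task 10 = (9 + 4·14 + 25)/6 = 90/6 = 15

Forward pass:
ES_Task 1 = 0; EF_Task 1 = 14
ES_Task 2 = 0; EF_Task 2 = 13
ES_Task 3 = 0; EF_Task 3 = 13
ES_Task 4 = max(EF_Task 2=13, EF_Task 3=13) = 13; EF_Task 4 = 13+5 = 18
ES_Task 5 = 13; EF_Task 5 = 13+14 = 27
ES_Task 6 = max(EF_Task 1=14, EF_Task 4=18) = 18; EF_Task 6 = 18+11 = 29
ES_Task 7 = 13; EF_Task 7 = 13+7 = 20
ES_Task 8 = max(EF_Task 5=27, EF_Task 7=20) = 27; EF_Task 8 = 27+8 = 35
ES_Task 9 = max(EF_Task 4=18, EF_Task 7=20) = 20; EF_Task 9 = 20+6 = 26
ES_Task 10 = max(EF_Task 4=18, EF_Task 6=29, EF_Task 8=35, EF_Task 9=26) = 35; EF_Task 10 = 35+15 = 50
Expected project duration μ = 50 hours. Critical path: Task 2 → Task 5 → Task 8 → Task 10.

50 hours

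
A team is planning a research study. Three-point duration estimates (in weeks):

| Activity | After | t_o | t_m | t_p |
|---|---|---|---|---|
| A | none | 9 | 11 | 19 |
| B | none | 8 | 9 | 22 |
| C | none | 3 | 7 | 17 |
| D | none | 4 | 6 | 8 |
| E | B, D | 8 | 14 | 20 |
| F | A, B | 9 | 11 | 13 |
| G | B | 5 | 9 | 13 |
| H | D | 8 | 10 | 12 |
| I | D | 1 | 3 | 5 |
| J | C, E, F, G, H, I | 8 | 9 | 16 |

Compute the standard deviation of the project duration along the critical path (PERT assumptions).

3.35 weeks

te_A = (9 + 4·11 + 19)/6 = 72/6 = 12; σ²_A = ((19−9)/6)² = 2.778
te_B = (8 + 4·9 + 22)/6 = 66/6 = 11; σ²_B = ((22−8)/6)² = 5.444
te_C = (3 + 4·7 + 17)/6 = 48/6 = 8; σ²_C = ((17−3)/6)² = 5.444
te_D = (4 + 4·6 + 8)/6 = 36/6 = 6; σ²_D = ((8−4)/6)² = 0.444
te_E = (8 + 4·14 + 20)/6 = 84/6 = 14; σ²_E = ((20−8)/6)² = 4.000
te_F = (9 + 4·11 + 13)/6 = 66/6 = 11; σ²_F = ((13−9)/6)² = 0.444
te_G = (5 + 4·9 + 13)/6 = 54/6 = 9; σ²_G = ((13−5)/6)² = 1.778
te_H = (8 + 4·10 + 12)/6 = 60/6 = 10; σ²_H = ((12−8)/6)² = 0.444
te_I = (1 + 4·3 + 5)/6 = 18/6 = 3; σ²_I = ((5−1)/6)² = 0.444
te_J = (8 + 4·9 + 16)/6 = 60/6 = 10; σ²_J = ((16−8)/6)² = 1.778

Forward pass:
ES_A = 0; EF_A = 12
ES_B = 0; EF_B = 11
ES_C = 0; EF_C = 8
ES_D = 0; EF_D = 6
ES_E = max(EF_B=11, EF_D=6) = 11; EF_E = 11+14 = 25
ES_F = max(EF_A=12, EF_B=11) = 12; EF_F = 12+11 = 23
ES_G = 11; EF_G = 11+9 = 20
ES_H = 6; EF_H = 6+10 = 16
ES_I = 6; EF_I = 6+3 = 9
ES_J = max(EF_C=8, EF_E=25, EF_F=23, EF_G=20, EF_H=16, EF_I=9) = 25; EF_J = 25+10 = 35
Expected project duration μ = 35 weeks. Critical path: B → E → J.

Variance along critical path = 5.444 + 4.000 + 1.778 = 11.222
σ = √11.222 = 3.350 weeks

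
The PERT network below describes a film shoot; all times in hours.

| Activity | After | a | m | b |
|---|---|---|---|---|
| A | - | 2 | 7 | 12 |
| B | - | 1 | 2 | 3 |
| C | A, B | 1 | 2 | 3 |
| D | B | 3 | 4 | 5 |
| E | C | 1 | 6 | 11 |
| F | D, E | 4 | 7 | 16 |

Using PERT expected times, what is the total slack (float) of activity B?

te_A = (2 + 4·7 + 12)/6 = 42/6 = 7
te_B = (1 + 4·2 + 3)/6 = 12/6 = 2
te_C = (1 + 4·2 + 3)/6 = 12/6 = 2
te_D = (3 + 4·4 + 5)/6 = 24/6 = 4
te_E = (1 + 4·6 + 11)/6 = 36/6 = 6
te_F = (4 + 4·7 + 16)/6 = 48/6 = 8

Forward pass:
ES_A = 0; EF_A = 7
ES_B = 0; EF_B = 2
ES_C = max(EF_A=7, EF_B=2) = 7; EF_C = 7+2 = 9
ES_D = 2; EF_D = 2+4 = 6
ES_E = 9; EF_E = 9+6 = 15
ES_F = max(EF_D=6, EF_E=15) = 15; EF_F = 15+8 = 23
Expected project duration μ = 23 hours. Critical path: A → C → E → F.

Backward pass:
LF_F = 23; LS_F = 23−8 = 15
LF_E = LS_F = 15; LS_E = 15−6 = 9
LF_D = LS_F = 15; LS_D = 15−4 = 11
LF_C = LS_E = 9; LS_C = 9−2 = 7
LF_B = min(LS_C=7, LS_D=11) = 7; LS_B = 7−2 = 5
LF_A = LS_C = 7; LS_A = 7−7 = 0
Slack_B = LS_B − ES_B = 5 − 0 = 5

5 hours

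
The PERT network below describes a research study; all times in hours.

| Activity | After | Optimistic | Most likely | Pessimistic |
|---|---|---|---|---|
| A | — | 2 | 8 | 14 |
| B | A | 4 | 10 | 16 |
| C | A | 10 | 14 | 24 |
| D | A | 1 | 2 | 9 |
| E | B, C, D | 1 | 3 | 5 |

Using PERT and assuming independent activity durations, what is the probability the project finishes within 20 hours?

0.028

te_A = (2 + 4·8 + 14)/6 = 48/6 = 8; σ²_A = ((14−2)/6)² = 4.000
te_B = (4 + 4·10 + 16)/6 = 60/6 = 10; σ²_B = ((16−4)/6)² = 4.000
te_C = (10 + 4·14 + 24)/6 = 90/6 = 15; σ²_C = ((24−10)/6)² = 5.444
te_D = (1 + 4·2 + 9)/6 = 18/6 = 3; σ²_D = ((9−1)/6)² = 1.778
te_E = (1 + 4·3 + 5)/6 = 18/6 = 3; σ²_E = ((5−1)/6)² = 0.444

Forward pass:
ES_A = 0; EF_A = 8
ES_B = 8; EF_B = 8+10 = 18
ES_C = 8; EF_C = 8+15 = 23
ES_D = 8; EF_D = 8+3 = 11
ES_E = max(EF_B=18, EF_C=23, EF_D=11) = 23; EF_E = 23+3 = 26
Expected project duration μ = 26 hours. Critical path: A → C → E.

Variance along critical path = 4.000 + 5.444 + 0.444 = 9.889; σ = √9.889 = 3.145 hours.
Z = (20 − 26) / 3.145 = -1.908
P(T ≤ 20) = Φ(-1.908) ≈ 0.028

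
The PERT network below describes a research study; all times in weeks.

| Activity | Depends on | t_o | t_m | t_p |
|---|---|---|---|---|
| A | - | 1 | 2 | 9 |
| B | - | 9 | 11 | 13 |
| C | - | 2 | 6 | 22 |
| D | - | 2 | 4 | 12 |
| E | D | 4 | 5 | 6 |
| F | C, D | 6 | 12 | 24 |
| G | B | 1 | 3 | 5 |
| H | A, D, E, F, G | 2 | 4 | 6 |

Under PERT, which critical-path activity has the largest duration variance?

te_A = (1 + 4·2 + 9)/6 = 18/6 = 3; σ²_A = ((9−1)/6)² = 1.778
te_B = (9 + 4·11 + 13)/6 = 66/6 = 11; σ²_B = ((13−9)/6)² = 0.444
te_C = (2 + 4·6 + 22)/6 = 48/6 = 8; σ²_C = ((22−2)/6)² = 11.111
te_D = (2 + 4·4 + 12)/6 = 30/6 = 5; σ²_D = ((12−2)/6)² = 2.778
te_E = (4 + 4·5 + 6)/6 = 30/6 = 5; σ²_E = ((6−4)/6)² = 0.111
te_F = (6 + 4·12 + 24)/6 = 78/6 = 13; σ²_F = ((24−6)/6)² = 9.000
te_G = (1 + 4·3 + 5)/6 = 18/6 = 3; σ²_G = ((5−1)/6)² = 0.444
te_H = (2 + 4·4 + 6)/6 = 24/6 = 4; σ²_H = ((6−2)/6)² = 0.444

Forward pass:
ES_A = 0; EF_A = 3
ES_B = 0; EF_B = 11
ES_C = 0; EF_C = 8
ES_D = 0; EF_D = 5
ES_E = 5; EF_E = 5+5 = 10
ES_F = max(EF_C=8, EF_D=5) = 8; EF_F = 8+13 = 21
ES_G = 11; EF_G = 11+3 = 14
ES_H = max(EF_A=3, EF_D=5, EF_E=10, EF_F=21, EF_G=14) = 21; EF_H = 21+4 = 25
Expected project duration μ = 25 weeks. Critical path: C → F → H.

Variances on critical path: σ²_C=11.111, σ²_F=9.000, σ²_H=0.444.
Largest is σ²_C = 11.111.

C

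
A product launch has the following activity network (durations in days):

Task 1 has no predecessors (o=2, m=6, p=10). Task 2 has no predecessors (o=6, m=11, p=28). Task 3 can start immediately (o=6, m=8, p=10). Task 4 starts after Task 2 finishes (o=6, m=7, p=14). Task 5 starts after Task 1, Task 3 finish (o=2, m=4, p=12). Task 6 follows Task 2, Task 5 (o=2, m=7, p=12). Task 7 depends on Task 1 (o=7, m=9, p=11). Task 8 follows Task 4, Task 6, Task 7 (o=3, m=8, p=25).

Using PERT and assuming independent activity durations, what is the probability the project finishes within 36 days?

te_Task 1 = (2 + 4·6 + 10)/6 = 36/6 = 6; σ²_Task 1 = ((10−2)/6)² = 1.778
te_Task 2 = (6 + 4·11 + 28)/6 = 78/6 = 13; σ²_Task 2 = ((28−6)/6)² = 13.444
te_Task 3 = (6 + 4·8 + 10)/6 = 48/6 = 8; σ²_Task 3 = ((10−6)/6)² = 0.444
te_Task 4 = (6 + 4·7 + 14)/6 = 48/6 = 8; σ²_Task 4 = ((14−6)/6)² = 1.778
te_Task 5 = (2 + 4·4 + 12)/6 = 30/6 = 5; σ²_Task 5 = ((12−2)/6)² = 2.778
te_Task 6 = (2 + 4·7 + 12)/6 = 42/6 = 7; σ²_Task 6 = ((12−2)/6)² = 2.778
te_Task 7 = (7 + 4·9 + 11)/6 = 54/6 = 9; σ²_Task 7 = ((11−7)/6)² = 0.444
te_Task 8 = (3 + 4·8 + 25)/6 = 60/6 = 10; σ²_Task 8 = ((25−3)/6)² = 13.444

Forward pass:
ES_Task 1 = 0; EF_Task 1 = 6
ES_Task 2 = 0; EF_Task 2 = 13
ES_Task 3 = 0; EF_Task 3 = 8
ES_Task 4 = 13; EF_Task 4 = 13+8 = 21
ES_Task 5 = max(EF_Task 1=6, EF_Task 3=8) = 8; EF_Task 5 = 8+5 = 13
ES_Task 6 = max(EF_Task 2=13, EF_Task 5=13) = 13; EF_Task 6 = 13+7 = 20
ES_Task 7 = 6; EF_Task 7 = 6+9 = 15
ES_Task 8 = max(EF_Task 4=21, EF_Task 6=20, EF_Task 7=15) = 21; EF_Task 8 = 21+10 = 31
Expected project duration μ = 31 days. Critical path: Task 2 → Task 4 → Task 8.

Variance along critical path = 13.444 + 1.778 + 13.444 = 28.667; σ = √28.667 = 5.354 days.
Z = (36 − 31) / 5.354 = 0.934
P(T ≤ 36) = Φ(0.934) ≈ 0.825

0.825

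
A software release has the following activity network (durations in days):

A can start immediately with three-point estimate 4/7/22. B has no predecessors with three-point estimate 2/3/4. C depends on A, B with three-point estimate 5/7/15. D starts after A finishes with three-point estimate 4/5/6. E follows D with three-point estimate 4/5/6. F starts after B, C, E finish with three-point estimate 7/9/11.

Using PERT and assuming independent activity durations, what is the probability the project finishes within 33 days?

te_A = (4 + 4·7 + 22)/6 = 54/6 = 9; σ²_A = ((22−4)/6)² = 9.000
te_B = (2 + 4·3 + 4)/6 = 18/6 = 3; σ²_B = ((4−2)/6)² = 0.111
te_C = (5 + 4·7 + 15)/6 = 48/6 = 8; σ²_C = ((15−5)/6)² = 2.778
te_D = (4 + 4·5 + 6)/6 = 30/6 = 5; σ²_D = ((6−4)/6)² = 0.111
te_E = (4 + 4·5 + 6)/6 = 30/6 = 5; σ²_E = ((6−4)/6)² = 0.111
te_F = (7 + 4·9 + 11)/6 = 54/6 = 9; σ²_F = ((11−7)/6)² = 0.444

Forward pass:
ES_A = 0; EF_A = 9
ES_B = 0; EF_B = 3
ES_C = max(EF_A=9, EF_B=3) = 9; EF_C = 9+8 = 17
ES_D = 9; EF_D = 9+5 = 14
ES_E = 14; EF_E = 14+5 = 19
ES_F = max(EF_B=3, EF_C=17, EF_E=19) = 19; EF_F = 19+9 = 28
Expected project duration μ = 28 days. Critical path: A → D → E → F.

Variance along critical path = 9.000 + 0.111 + 0.111 + 0.444 = 9.667; σ = √9.667 = 3.109 days.
Z = (33 − 28) / 3.109 = 1.608
P(T ≤ 33) = Φ(1.608) ≈ 0.946

0.946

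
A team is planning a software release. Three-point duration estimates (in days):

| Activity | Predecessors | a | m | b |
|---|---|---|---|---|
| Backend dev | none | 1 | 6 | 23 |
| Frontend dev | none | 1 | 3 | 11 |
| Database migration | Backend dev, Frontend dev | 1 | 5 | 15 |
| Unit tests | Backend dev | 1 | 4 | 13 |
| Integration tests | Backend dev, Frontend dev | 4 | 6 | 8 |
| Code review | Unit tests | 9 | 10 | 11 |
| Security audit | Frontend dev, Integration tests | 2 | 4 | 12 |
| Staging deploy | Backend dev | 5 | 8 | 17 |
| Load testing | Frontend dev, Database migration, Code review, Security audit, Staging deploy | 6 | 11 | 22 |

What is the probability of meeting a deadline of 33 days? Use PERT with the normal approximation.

te_Backend dev = (1 + 4·6 + 23)/6 = 48/6 = 8; σ²_Backend dev = ((23−1)/6)² = 13.444
te_Frontend dev = (1 + 4·3 + 11)/6 = 24/6 = 4; σ²_Frontend dev = ((11−1)/6)² = 2.778
te_Database migration = (1 + 4·5 + 15)/6 = 36/6 = 6; σ²_Database migration = ((15−1)/6)² = 5.444
te_Unit tests = (1 + 4·4 + 13)/6 = 30/6 = 5; σ²_Unit tests = ((13−1)/6)² = 4.000
te_Integration tests = (4 + 4·6 + 8)/6 = 36/6 = 6; σ²_Integration tests = ((8−4)/6)² = 0.444
te_Code review = (9 + 4·10 + 11)/6 = 60/6 = 10; σ²_Code review = ((11−9)/6)² = 0.111
te_Security audit = (2 + 4·4 + 12)/6 = 30/6 = 5; σ²_Security audit = ((12−2)/6)² = 2.778
te_Staging deploy = (5 + 4·8 + 17)/6 = 54/6 = 9; σ²_Staging deploy = ((17−5)/6)² = 4.000
te_Load testing = (6 + 4·11 + 22)/6 = 72/6 = 12; σ²_Load testing = ((22−6)/6)² = 7.111

Forward pass:
ES_Backend dev = 0; EF_Backend dev = 8
ES_Frontend dev = 0; EF_Frontend dev = 4
ES_Database migration = max(EF_Backend dev=8, EF_Frontend dev=4) = 8; EF_Database migration = 8+6 = 14
ES_Unit tests = 8; EF_Unit tests = 8+5 = 13
ES_Integration tests = max(EF_Backend dev=8, EF_Frontend dev=4) = 8; EF_Integration tests = 8+6 = 14
ES_Code review = 13; EF_Code review = 13+10 = 23
ES_Security audit = max(EF_Frontend dev=4, EF_Integration tests=14) = 14; EF_Security audit = 14+5 = 19
ES_Staging deploy = 8; EF_Staging deploy = 8+9 = 17
ES_Load testing = max(EF_Frontend dev=4, EF_Database migration=14, EF_Code review=23, EF_Security audit=19, EF_Staging deploy=17) = 23; EF_Load testing = 23+12 = 35
Expected project duration μ = 35 days. Critical path: Backend dev → Unit tests → Code review → Load testing.

Variance along critical path = 13.444 + 4.000 + 0.111 + 7.111 = 24.667; σ = √24.667 = 4.967 days.
Z = (33 − 35) / 4.967 = -0.403
P(T ≤ 33) = Φ(-0.403) ≈ 0.344

0.344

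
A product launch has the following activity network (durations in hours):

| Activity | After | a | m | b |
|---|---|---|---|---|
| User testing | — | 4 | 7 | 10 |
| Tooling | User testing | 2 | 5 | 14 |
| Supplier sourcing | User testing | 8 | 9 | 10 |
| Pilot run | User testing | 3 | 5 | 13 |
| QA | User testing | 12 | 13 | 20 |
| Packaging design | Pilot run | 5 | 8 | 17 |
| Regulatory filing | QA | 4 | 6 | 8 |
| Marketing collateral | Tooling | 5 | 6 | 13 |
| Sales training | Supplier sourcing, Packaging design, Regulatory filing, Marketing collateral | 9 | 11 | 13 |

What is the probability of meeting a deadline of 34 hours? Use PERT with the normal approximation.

te_User testing = (4 + 4·7 + 10)/6 = 42/6 = 7; σ²_User testing = ((10−4)/6)² = 1.000
te_Tooling = (2 + 4·5 + 14)/6 = 36/6 = 6; σ²_Tooling = ((14−2)/6)² = 4.000
te_Supplier sourcing = (8 + 4·9 + 10)/6 = 54/6 = 9; σ²_Supplier sourcing = ((10−8)/6)² = 0.111
te_Pilot run = (3 + 4·5 + 13)/6 = 36/6 = 6; σ²_Pilot run = ((13−3)/6)² = 2.778
te_QA = (12 + 4·13 + 20)/6 = 84/6 = 14; σ²_QA = ((20−12)/6)² = 1.778
te_Packaging design = (5 + 4·8 + 17)/6 = 54/6 = 9; σ²_Packaging design = ((17−5)/6)² = 4.000
te_Regulatory filing = (4 + 4·6 + 8)/6 = 36/6 = 6; σ²_Regulatory filing = ((8−4)/6)² = 0.444
te_Marketing collateral = (5 + 4·6 + 13)/6 = 42/6 = 7; σ²_Marketing collateral = ((13−5)/6)² = 1.778
te_Sales training = (9 + 4·11 + 13)/6 = 66/6 = 11; σ²_Sales training = ((13−9)/6)² = 0.444

Forward pass:
ES_User testing = 0; EF_User testing = 7
ES_Tooling = 7; EF_Tooling = 7+6 = 13
ES_Supplier sourcing = 7; EF_Supplier sourcing = 7+9 = 16
ES_Pilot run = 7; EF_Pilot run = 7+6 = 13
ES_QA = 7; EF_QA = 7+14 = 21
ES_Packaging design = 13; EF_Packaging design = 13+9 = 22
ES_Regulatory filing = 21; EF_Regulatory filing = 21+6 = 27
ES_Marketing collateral = 13; EF_Marketing collateral = 13+7 = 20
ES_Sales training = max(EF_Supplier sourcing=16, EF_Packaging design=22, EF_Regulatory filing=27, EF_Marketing collateral=20) = 27; EF_Sales training = 27+11 = 38
Expected project duration μ = 38 hours. Critical path: User testing → QA → Regulatory filing → Sales training.

Variance along critical path = 1.000 + 1.778 + 0.444 + 0.444 = 3.667; σ = √3.667 = 1.915 hours.
Z = (34 − 38) / 1.915 = -2.089
P(T ≤ 34) = Φ(-2.089) ≈ 0.018

0.018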